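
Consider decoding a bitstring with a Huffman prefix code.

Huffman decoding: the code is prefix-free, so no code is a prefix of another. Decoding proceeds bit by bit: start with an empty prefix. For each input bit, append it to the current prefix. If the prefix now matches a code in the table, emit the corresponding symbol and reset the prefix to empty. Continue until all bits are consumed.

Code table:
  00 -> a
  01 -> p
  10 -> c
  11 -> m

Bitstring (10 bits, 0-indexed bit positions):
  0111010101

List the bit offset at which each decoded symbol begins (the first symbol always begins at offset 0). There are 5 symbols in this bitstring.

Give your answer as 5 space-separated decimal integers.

Bit 0: prefix='0' (no match yet)
Bit 1: prefix='01' -> emit 'p', reset
Bit 2: prefix='1' (no match yet)
Bit 3: prefix='11' -> emit 'm', reset
Bit 4: prefix='0' (no match yet)
Bit 5: prefix='01' -> emit 'p', reset
Bit 6: prefix='0' (no match yet)
Bit 7: prefix='01' -> emit 'p', reset
Bit 8: prefix='0' (no match yet)
Bit 9: prefix='01' -> emit 'p', reset

Answer: 0 2 4 6 8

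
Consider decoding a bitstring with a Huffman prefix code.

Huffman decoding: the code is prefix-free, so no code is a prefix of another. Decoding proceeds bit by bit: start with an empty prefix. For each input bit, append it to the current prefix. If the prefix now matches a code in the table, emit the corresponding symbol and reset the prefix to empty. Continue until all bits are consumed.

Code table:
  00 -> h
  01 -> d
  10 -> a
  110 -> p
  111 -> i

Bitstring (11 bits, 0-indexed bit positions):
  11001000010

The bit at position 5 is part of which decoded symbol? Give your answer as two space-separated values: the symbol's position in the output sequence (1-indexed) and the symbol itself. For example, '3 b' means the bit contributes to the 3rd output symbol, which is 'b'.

Bit 0: prefix='1' (no match yet)
Bit 1: prefix='11' (no match yet)
Bit 2: prefix='110' -> emit 'p', reset
Bit 3: prefix='0' (no match yet)
Bit 4: prefix='01' -> emit 'd', reset
Bit 5: prefix='0' (no match yet)
Bit 6: prefix='00' -> emit 'h', reset
Bit 7: prefix='0' (no match yet)
Bit 8: prefix='00' -> emit 'h', reset
Bit 9: prefix='1' (no match yet)

Answer: 3 h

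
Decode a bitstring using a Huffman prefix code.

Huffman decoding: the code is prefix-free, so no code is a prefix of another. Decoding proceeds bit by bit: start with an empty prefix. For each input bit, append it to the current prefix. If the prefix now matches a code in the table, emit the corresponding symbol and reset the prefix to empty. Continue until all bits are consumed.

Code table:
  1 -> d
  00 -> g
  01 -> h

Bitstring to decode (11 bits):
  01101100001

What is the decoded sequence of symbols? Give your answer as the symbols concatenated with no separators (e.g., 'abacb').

Answer: hdhdggd

Derivation:
Bit 0: prefix='0' (no match yet)
Bit 1: prefix='01' -> emit 'h', reset
Bit 2: prefix='1' -> emit 'd', reset
Bit 3: prefix='0' (no match yet)
Bit 4: prefix='01' -> emit 'h', reset
Bit 5: prefix='1' -> emit 'd', reset
Bit 6: prefix='0' (no match yet)
Bit 7: prefix='00' -> emit 'g', reset
Bit 8: prefix='0' (no match yet)
Bit 9: prefix='00' -> emit 'g', reset
Bit 10: prefix='1' -> emit 'd', reset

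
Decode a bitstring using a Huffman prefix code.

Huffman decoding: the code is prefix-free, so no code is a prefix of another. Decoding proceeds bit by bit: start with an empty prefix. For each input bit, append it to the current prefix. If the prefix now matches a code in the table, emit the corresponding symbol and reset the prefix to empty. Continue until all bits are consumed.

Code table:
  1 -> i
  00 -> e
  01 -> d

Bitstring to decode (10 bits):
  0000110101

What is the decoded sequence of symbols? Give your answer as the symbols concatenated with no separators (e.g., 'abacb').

Bit 0: prefix='0' (no match yet)
Bit 1: prefix='00' -> emit 'e', reset
Bit 2: prefix='0' (no match yet)
Bit 3: prefix='00' -> emit 'e', reset
Bit 4: prefix='1' -> emit 'i', reset
Bit 5: prefix='1' -> emit 'i', reset
Bit 6: prefix='0' (no match yet)
Bit 7: prefix='01' -> emit 'd', reset
Bit 8: prefix='0' (no match yet)
Bit 9: prefix='01' -> emit 'd', reset

Answer: eeiidd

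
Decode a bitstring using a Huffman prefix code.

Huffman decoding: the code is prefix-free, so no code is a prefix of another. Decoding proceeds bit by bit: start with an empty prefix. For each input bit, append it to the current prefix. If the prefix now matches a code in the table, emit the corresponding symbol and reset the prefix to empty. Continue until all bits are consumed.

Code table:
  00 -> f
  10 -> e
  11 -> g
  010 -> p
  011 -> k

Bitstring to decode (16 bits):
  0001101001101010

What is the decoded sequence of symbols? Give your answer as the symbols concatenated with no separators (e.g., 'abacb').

Answer: fkpkpe

Derivation:
Bit 0: prefix='0' (no match yet)
Bit 1: prefix='00' -> emit 'f', reset
Bit 2: prefix='0' (no match yet)
Bit 3: prefix='01' (no match yet)
Bit 4: prefix='011' -> emit 'k', reset
Bit 5: prefix='0' (no match yet)
Bit 6: prefix='01' (no match yet)
Bit 7: prefix='010' -> emit 'p', reset
Bit 8: prefix='0' (no match yet)
Bit 9: prefix='01' (no match yet)
Bit 10: prefix='011' -> emit 'k', reset
Bit 11: prefix='0' (no match yet)
Bit 12: prefix='01' (no match yet)
Bit 13: prefix='010' -> emit 'p', reset
Bit 14: prefix='1' (no match yet)
Bit 15: prefix='10' -> emit 'e', reset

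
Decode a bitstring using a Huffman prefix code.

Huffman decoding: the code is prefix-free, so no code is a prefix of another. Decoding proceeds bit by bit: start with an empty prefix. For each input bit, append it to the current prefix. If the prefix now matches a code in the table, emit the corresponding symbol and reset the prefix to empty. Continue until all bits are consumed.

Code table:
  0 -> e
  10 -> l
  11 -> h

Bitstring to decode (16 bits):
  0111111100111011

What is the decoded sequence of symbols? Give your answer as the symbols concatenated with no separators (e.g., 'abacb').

Bit 0: prefix='0' -> emit 'e', reset
Bit 1: prefix='1' (no match yet)
Bit 2: prefix='11' -> emit 'h', reset
Bit 3: prefix='1' (no match yet)
Bit 4: prefix='11' -> emit 'h', reset
Bit 5: prefix='1' (no match yet)
Bit 6: prefix='11' -> emit 'h', reset
Bit 7: prefix='1' (no match yet)
Bit 8: prefix='10' -> emit 'l', reset
Bit 9: prefix='0' -> emit 'e', reset
Bit 10: prefix='1' (no match yet)
Bit 11: prefix='11' -> emit 'h', reset
Bit 12: prefix='1' (no match yet)
Bit 13: prefix='10' -> emit 'l', reset
Bit 14: prefix='1' (no match yet)
Bit 15: prefix='11' -> emit 'h', reset

Answer: ehhhlehlh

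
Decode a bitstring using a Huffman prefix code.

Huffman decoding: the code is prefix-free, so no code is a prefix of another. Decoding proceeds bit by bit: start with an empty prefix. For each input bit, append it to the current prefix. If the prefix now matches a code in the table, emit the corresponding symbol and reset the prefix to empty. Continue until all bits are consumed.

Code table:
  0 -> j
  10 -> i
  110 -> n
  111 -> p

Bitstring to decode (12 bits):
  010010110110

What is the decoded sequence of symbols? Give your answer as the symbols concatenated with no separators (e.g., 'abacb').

Answer: jijinn

Derivation:
Bit 0: prefix='0' -> emit 'j', reset
Bit 1: prefix='1' (no match yet)
Bit 2: prefix='10' -> emit 'i', reset
Bit 3: prefix='0' -> emit 'j', reset
Bit 4: prefix='1' (no match yet)
Bit 5: prefix='10' -> emit 'i', reset
Bit 6: prefix='1' (no match yet)
Bit 7: prefix='11' (no match yet)
Bit 8: prefix='110' -> emit 'n', reset
Bit 9: prefix='1' (no match yet)
Bit 10: prefix='11' (no match yet)
Bit 11: prefix='110' -> emit 'n', reset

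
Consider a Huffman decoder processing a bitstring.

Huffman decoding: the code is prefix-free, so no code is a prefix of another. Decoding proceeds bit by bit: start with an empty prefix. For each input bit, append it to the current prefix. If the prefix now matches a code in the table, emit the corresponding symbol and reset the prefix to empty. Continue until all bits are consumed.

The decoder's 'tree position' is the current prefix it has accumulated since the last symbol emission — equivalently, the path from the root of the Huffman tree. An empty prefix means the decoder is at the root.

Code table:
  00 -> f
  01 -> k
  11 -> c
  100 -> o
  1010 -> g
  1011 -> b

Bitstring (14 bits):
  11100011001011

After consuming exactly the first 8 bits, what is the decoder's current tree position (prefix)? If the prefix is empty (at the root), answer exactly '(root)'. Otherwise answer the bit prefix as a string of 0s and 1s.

Bit 0: prefix='1' (no match yet)
Bit 1: prefix='11' -> emit 'c', reset
Bit 2: prefix='1' (no match yet)
Bit 3: prefix='10' (no match yet)
Bit 4: prefix='100' -> emit 'o', reset
Bit 5: prefix='0' (no match yet)
Bit 6: prefix='01' -> emit 'k', reset
Bit 7: prefix='1' (no match yet)

Answer: 1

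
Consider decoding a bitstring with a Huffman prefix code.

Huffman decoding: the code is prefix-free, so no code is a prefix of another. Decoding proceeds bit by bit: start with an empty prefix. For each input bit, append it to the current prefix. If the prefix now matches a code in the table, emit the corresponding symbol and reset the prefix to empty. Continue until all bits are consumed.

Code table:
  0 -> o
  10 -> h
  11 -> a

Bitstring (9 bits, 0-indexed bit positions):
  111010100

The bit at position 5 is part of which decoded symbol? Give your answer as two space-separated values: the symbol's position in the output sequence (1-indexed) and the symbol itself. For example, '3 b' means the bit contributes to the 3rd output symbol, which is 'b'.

Bit 0: prefix='1' (no match yet)
Bit 1: prefix='11' -> emit 'a', reset
Bit 2: prefix='1' (no match yet)
Bit 3: prefix='10' -> emit 'h', reset
Bit 4: prefix='1' (no match yet)
Bit 5: prefix='10' -> emit 'h', reset
Bit 6: prefix='1' (no match yet)
Bit 7: prefix='10' -> emit 'h', reset
Bit 8: prefix='0' -> emit 'o', reset

Answer: 3 h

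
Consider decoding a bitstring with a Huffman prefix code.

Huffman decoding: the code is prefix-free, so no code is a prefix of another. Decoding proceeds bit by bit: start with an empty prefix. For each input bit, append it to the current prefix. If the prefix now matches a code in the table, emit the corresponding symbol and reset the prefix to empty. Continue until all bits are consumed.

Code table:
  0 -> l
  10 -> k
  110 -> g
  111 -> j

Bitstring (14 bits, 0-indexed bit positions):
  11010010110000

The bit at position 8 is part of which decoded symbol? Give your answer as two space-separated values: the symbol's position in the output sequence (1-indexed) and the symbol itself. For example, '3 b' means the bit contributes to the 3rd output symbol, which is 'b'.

Bit 0: prefix='1' (no match yet)
Bit 1: prefix='11' (no match yet)
Bit 2: prefix='110' -> emit 'g', reset
Bit 3: prefix='1' (no match yet)
Bit 4: prefix='10' -> emit 'k', reset
Bit 5: prefix='0' -> emit 'l', reset
Bit 6: prefix='1' (no match yet)
Bit 7: prefix='10' -> emit 'k', reset
Bit 8: prefix='1' (no match yet)
Bit 9: prefix='11' (no match yet)
Bit 10: prefix='110' -> emit 'g', reset
Bit 11: prefix='0' -> emit 'l', reset
Bit 12: prefix='0' -> emit 'l', reset

Answer: 5 g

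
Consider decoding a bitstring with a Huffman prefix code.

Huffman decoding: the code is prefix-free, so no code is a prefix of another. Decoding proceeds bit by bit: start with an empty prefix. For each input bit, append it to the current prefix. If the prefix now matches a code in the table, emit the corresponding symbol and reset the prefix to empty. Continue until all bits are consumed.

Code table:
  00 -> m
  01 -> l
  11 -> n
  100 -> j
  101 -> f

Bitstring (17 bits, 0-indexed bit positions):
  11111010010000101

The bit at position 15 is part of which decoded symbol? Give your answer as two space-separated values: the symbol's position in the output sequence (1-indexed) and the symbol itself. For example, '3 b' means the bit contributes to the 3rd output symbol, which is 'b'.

Bit 0: prefix='1' (no match yet)
Bit 1: prefix='11' -> emit 'n', reset
Bit 2: prefix='1' (no match yet)
Bit 3: prefix='11' -> emit 'n', reset
Bit 4: prefix='1' (no match yet)
Bit 5: prefix='10' (no match yet)
Bit 6: prefix='101' -> emit 'f', reset
Bit 7: prefix='0' (no match yet)
Bit 8: prefix='00' -> emit 'm', reset
Bit 9: prefix='1' (no match yet)
Bit 10: prefix='10' (no match yet)
Bit 11: prefix='100' -> emit 'j', reset
Bit 12: prefix='0' (no match yet)
Bit 13: prefix='00' -> emit 'm', reset
Bit 14: prefix='1' (no match yet)
Bit 15: prefix='10' (no match yet)
Bit 16: prefix='101' -> emit 'f', reset

Answer: 7 f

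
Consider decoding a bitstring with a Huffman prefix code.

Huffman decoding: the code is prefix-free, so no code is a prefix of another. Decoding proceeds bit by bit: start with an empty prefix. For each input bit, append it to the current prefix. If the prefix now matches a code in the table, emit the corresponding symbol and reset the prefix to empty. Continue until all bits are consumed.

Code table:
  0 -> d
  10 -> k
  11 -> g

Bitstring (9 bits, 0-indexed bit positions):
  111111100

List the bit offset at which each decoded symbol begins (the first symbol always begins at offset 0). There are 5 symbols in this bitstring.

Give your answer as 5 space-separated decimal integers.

Answer: 0 2 4 6 8

Derivation:
Bit 0: prefix='1' (no match yet)
Bit 1: prefix='11' -> emit 'g', reset
Bit 2: prefix='1' (no match yet)
Bit 3: prefix='11' -> emit 'g', reset
Bit 4: prefix='1' (no match yet)
Bit 5: prefix='11' -> emit 'g', reset
Bit 6: prefix='1' (no match yet)
Bit 7: prefix='10' -> emit 'k', reset
Bit 8: prefix='0' -> emit 'd', reset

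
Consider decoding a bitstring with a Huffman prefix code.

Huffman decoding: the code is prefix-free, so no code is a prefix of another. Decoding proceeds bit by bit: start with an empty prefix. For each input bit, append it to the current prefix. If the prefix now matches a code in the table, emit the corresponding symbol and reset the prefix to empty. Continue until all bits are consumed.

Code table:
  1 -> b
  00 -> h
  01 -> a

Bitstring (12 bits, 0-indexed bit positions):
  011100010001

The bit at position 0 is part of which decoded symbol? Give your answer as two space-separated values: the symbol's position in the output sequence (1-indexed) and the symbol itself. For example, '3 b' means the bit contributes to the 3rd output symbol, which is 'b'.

Answer: 1 a

Derivation:
Bit 0: prefix='0' (no match yet)
Bit 1: prefix='01' -> emit 'a', reset
Bit 2: prefix='1' -> emit 'b', reset
Bit 3: prefix='1' -> emit 'b', reset
Bit 4: prefix='0' (no match yet)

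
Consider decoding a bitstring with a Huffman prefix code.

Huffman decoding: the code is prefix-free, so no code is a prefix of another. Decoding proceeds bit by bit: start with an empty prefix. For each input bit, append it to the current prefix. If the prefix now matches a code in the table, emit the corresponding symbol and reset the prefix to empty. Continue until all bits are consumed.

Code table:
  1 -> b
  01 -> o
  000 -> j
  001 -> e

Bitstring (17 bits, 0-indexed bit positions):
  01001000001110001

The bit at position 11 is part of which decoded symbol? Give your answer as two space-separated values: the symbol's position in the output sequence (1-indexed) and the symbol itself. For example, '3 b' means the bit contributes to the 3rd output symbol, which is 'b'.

Answer: 5 b

Derivation:
Bit 0: prefix='0' (no match yet)
Bit 1: prefix='01' -> emit 'o', reset
Bit 2: prefix='0' (no match yet)
Bit 3: prefix='00' (no match yet)
Bit 4: prefix='001' -> emit 'e', reset
Bit 5: prefix='0' (no match yet)
Bit 6: prefix='00' (no match yet)
Bit 7: prefix='000' -> emit 'j', reset
Bit 8: prefix='0' (no match yet)
Bit 9: prefix='00' (no match yet)
Bit 10: prefix='001' -> emit 'e', reset
Bit 11: prefix='1' -> emit 'b', reset
Bit 12: prefix='1' -> emit 'b', reset
Bit 13: prefix='0' (no match yet)
Bit 14: prefix='00' (no match yet)
Bit 15: prefix='000' -> emit 'j', reset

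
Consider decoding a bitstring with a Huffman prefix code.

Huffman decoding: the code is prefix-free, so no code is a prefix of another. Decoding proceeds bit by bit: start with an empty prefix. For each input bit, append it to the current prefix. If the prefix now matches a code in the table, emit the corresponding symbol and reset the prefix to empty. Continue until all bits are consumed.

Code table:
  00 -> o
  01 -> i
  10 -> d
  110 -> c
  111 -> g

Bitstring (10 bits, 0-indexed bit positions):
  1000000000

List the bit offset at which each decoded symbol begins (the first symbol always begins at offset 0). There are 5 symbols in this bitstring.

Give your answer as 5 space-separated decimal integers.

Bit 0: prefix='1' (no match yet)
Bit 1: prefix='10' -> emit 'd', reset
Bit 2: prefix='0' (no match yet)
Bit 3: prefix='00' -> emit 'o', reset
Bit 4: prefix='0' (no match yet)
Bit 5: prefix='00' -> emit 'o', reset
Bit 6: prefix='0' (no match yet)
Bit 7: prefix='00' -> emit 'o', reset
Bit 8: prefix='0' (no match yet)
Bit 9: prefix='00' -> emit 'o', reset

Answer: 0 2 4 6 8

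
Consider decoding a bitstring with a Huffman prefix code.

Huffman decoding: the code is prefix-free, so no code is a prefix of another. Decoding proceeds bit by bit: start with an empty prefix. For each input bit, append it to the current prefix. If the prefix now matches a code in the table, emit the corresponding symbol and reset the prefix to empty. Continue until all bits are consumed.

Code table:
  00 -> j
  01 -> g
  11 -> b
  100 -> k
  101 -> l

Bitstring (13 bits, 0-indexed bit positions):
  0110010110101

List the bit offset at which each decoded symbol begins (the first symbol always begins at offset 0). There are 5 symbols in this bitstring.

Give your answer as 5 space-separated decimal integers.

Answer: 0 2 5 8 11

Derivation:
Bit 0: prefix='0' (no match yet)
Bit 1: prefix='01' -> emit 'g', reset
Bit 2: prefix='1' (no match yet)
Bit 3: prefix='10' (no match yet)
Bit 4: prefix='100' -> emit 'k', reset
Bit 5: prefix='1' (no match yet)
Bit 6: prefix='10' (no match yet)
Bit 7: prefix='101' -> emit 'l', reset
Bit 8: prefix='1' (no match yet)
Bit 9: prefix='10' (no match yet)
Bit 10: prefix='101' -> emit 'l', reset
Bit 11: prefix='0' (no match yet)
Bit 12: prefix='01' -> emit 'g', reset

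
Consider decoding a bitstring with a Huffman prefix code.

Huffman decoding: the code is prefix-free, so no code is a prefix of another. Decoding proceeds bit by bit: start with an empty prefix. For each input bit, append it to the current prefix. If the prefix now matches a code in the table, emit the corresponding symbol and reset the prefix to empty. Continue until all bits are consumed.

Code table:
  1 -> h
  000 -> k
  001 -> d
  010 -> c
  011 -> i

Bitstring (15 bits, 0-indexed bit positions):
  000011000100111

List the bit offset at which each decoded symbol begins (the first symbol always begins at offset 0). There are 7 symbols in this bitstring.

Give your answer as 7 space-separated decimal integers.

Answer: 0 3 6 9 10 13 14

Derivation:
Bit 0: prefix='0' (no match yet)
Bit 1: prefix='00' (no match yet)
Bit 2: prefix='000' -> emit 'k', reset
Bit 3: prefix='0' (no match yet)
Bit 4: prefix='01' (no match yet)
Bit 5: prefix='011' -> emit 'i', reset
Bit 6: prefix='0' (no match yet)
Bit 7: prefix='00' (no match yet)
Bit 8: prefix='000' -> emit 'k', reset
Bit 9: prefix='1' -> emit 'h', reset
Bit 10: prefix='0' (no match yet)
Bit 11: prefix='00' (no match yet)
Bit 12: prefix='001' -> emit 'd', reset
Bit 13: prefix='1' -> emit 'h', reset
Bit 14: prefix='1' -> emit 'h', reset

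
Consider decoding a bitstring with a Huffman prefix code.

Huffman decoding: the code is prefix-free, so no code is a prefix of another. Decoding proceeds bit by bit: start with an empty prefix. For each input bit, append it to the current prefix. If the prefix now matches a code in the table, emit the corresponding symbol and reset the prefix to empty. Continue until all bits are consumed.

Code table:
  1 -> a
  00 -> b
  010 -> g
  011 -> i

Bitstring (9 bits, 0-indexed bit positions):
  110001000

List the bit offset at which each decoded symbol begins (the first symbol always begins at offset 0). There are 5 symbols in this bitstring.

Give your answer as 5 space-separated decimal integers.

Bit 0: prefix='1' -> emit 'a', reset
Bit 1: prefix='1' -> emit 'a', reset
Bit 2: prefix='0' (no match yet)
Bit 3: prefix='00' -> emit 'b', reset
Bit 4: prefix='0' (no match yet)
Bit 5: prefix='01' (no match yet)
Bit 6: prefix='010' -> emit 'g', reset
Bit 7: prefix='0' (no match yet)
Bit 8: prefix='00' -> emit 'b', reset

Answer: 0 1 2 4 7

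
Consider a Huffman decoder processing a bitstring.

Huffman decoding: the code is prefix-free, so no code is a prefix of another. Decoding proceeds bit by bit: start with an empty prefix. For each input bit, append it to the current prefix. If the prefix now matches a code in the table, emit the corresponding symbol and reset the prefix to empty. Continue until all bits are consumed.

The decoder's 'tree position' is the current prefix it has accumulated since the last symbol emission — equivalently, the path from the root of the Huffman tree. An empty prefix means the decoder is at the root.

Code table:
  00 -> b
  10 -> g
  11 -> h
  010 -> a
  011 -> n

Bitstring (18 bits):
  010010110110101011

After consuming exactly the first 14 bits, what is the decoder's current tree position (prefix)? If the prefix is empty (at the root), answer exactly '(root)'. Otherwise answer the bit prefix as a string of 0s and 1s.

Bit 0: prefix='0' (no match yet)
Bit 1: prefix='01' (no match yet)
Bit 2: prefix='010' -> emit 'a', reset
Bit 3: prefix='0' (no match yet)
Bit 4: prefix='01' (no match yet)
Bit 5: prefix='010' -> emit 'a', reset
Bit 6: prefix='1' (no match yet)
Bit 7: prefix='11' -> emit 'h', reset
Bit 8: prefix='0' (no match yet)
Bit 9: prefix='01' (no match yet)
Bit 10: prefix='011' -> emit 'n', reset
Bit 11: prefix='0' (no match yet)
Bit 12: prefix='01' (no match yet)
Bit 13: prefix='010' -> emit 'a', reset

Answer: (root)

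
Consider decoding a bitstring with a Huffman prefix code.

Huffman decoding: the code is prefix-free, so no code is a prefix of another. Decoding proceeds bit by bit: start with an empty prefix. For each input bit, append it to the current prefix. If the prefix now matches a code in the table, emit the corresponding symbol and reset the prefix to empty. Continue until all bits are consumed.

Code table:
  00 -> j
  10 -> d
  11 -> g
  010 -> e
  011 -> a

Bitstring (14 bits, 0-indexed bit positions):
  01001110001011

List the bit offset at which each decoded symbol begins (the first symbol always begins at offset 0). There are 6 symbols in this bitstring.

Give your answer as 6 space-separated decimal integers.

Bit 0: prefix='0' (no match yet)
Bit 1: prefix='01' (no match yet)
Bit 2: prefix='010' -> emit 'e', reset
Bit 3: prefix='0' (no match yet)
Bit 4: prefix='01' (no match yet)
Bit 5: prefix='011' -> emit 'a', reset
Bit 6: prefix='1' (no match yet)
Bit 7: prefix='10' -> emit 'd', reset
Bit 8: prefix='0' (no match yet)
Bit 9: prefix='00' -> emit 'j', reset
Bit 10: prefix='1' (no match yet)
Bit 11: prefix='10' -> emit 'd', reset
Bit 12: prefix='1' (no match yet)
Bit 13: prefix='11' -> emit 'g', reset

Answer: 0 3 6 8 10 12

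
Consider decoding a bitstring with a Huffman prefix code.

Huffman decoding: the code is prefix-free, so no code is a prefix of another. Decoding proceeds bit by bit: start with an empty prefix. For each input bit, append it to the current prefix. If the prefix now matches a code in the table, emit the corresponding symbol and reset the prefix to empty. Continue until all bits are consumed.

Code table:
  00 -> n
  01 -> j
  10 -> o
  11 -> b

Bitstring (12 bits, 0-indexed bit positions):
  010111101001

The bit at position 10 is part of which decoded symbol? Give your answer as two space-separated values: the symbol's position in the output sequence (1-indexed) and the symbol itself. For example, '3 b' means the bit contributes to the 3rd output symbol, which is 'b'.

Bit 0: prefix='0' (no match yet)
Bit 1: prefix='01' -> emit 'j', reset
Bit 2: prefix='0' (no match yet)
Bit 3: prefix='01' -> emit 'j', reset
Bit 4: prefix='1' (no match yet)
Bit 5: prefix='11' -> emit 'b', reset
Bit 6: prefix='1' (no match yet)
Bit 7: prefix='10' -> emit 'o', reset
Bit 8: prefix='1' (no match yet)
Bit 9: prefix='10' -> emit 'o', reset
Bit 10: prefix='0' (no match yet)
Bit 11: prefix='01' -> emit 'j', reset

Answer: 6 j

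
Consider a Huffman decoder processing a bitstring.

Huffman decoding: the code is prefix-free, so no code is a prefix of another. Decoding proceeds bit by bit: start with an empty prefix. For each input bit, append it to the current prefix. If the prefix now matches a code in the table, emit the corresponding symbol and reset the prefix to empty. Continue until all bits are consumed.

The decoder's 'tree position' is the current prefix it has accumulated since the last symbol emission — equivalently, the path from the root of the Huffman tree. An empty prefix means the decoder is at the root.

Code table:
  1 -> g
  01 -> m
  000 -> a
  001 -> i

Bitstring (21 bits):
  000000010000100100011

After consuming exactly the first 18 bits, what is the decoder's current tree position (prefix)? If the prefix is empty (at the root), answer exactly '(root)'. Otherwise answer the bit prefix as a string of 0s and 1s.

Bit 0: prefix='0' (no match yet)
Bit 1: prefix='00' (no match yet)
Bit 2: prefix='000' -> emit 'a', reset
Bit 3: prefix='0' (no match yet)
Bit 4: prefix='00' (no match yet)
Bit 5: prefix='000' -> emit 'a', reset
Bit 6: prefix='0' (no match yet)
Bit 7: prefix='01' -> emit 'm', reset
Bit 8: prefix='0' (no match yet)
Bit 9: prefix='00' (no match yet)
Bit 10: prefix='000' -> emit 'a', reset
Bit 11: prefix='0' (no match yet)
Bit 12: prefix='01' -> emit 'm', reset
Bit 13: prefix='0' (no match yet)
Bit 14: prefix='00' (no match yet)
Bit 15: prefix='001' -> emit 'i', reset
Bit 16: prefix='0' (no match yet)
Bit 17: prefix='00' (no match yet)

Answer: 00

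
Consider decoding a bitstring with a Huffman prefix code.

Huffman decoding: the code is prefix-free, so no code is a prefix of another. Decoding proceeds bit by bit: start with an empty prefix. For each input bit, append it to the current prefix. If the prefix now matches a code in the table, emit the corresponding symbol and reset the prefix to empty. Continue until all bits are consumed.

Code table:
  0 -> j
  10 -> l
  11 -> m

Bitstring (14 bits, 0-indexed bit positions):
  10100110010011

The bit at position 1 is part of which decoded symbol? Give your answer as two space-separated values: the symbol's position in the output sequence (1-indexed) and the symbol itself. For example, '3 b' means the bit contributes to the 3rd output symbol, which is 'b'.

Answer: 1 l

Derivation:
Bit 0: prefix='1' (no match yet)
Bit 1: prefix='10' -> emit 'l', reset
Bit 2: prefix='1' (no match yet)
Bit 3: prefix='10' -> emit 'l', reset
Bit 4: prefix='0' -> emit 'j', reset
Bit 5: prefix='1' (no match yet)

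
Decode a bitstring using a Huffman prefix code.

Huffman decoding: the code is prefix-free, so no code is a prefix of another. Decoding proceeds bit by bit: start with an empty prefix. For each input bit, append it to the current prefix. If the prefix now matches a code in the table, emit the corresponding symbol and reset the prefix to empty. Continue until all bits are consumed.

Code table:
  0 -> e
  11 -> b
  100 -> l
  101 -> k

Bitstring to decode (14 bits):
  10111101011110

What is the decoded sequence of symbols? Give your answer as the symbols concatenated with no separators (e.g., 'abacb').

Bit 0: prefix='1' (no match yet)
Bit 1: prefix='10' (no match yet)
Bit 2: prefix='101' -> emit 'k', reset
Bit 3: prefix='1' (no match yet)
Bit 4: prefix='11' -> emit 'b', reset
Bit 5: prefix='1' (no match yet)
Bit 6: prefix='10' (no match yet)
Bit 7: prefix='101' -> emit 'k', reset
Bit 8: prefix='0' -> emit 'e', reset
Bit 9: prefix='1' (no match yet)
Bit 10: prefix='11' -> emit 'b', reset
Bit 11: prefix='1' (no match yet)
Bit 12: prefix='11' -> emit 'b', reset
Bit 13: prefix='0' -> emit 'e', reset

Answer: kbkebbe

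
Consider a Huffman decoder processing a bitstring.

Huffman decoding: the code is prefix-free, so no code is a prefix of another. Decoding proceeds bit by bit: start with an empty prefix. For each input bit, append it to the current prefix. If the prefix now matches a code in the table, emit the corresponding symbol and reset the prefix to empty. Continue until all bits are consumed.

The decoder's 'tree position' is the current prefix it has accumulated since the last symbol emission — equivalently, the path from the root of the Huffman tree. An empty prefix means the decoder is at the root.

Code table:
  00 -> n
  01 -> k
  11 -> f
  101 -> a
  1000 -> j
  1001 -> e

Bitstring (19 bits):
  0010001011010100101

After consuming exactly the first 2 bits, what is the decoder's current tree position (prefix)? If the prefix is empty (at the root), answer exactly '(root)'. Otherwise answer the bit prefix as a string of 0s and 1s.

Answer: (root)

Derivation:
Bit 0: prefix='0' (no match yet)
Bit 1: prefix='00' -> emit 'n', reset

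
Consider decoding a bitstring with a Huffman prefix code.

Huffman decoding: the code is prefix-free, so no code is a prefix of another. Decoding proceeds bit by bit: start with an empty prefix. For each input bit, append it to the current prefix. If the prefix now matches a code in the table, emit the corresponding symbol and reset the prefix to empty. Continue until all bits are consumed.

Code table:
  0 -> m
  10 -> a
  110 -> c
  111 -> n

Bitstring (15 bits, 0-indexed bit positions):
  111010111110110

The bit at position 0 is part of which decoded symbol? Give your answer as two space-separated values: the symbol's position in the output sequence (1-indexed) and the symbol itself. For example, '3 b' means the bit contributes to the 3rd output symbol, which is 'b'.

Answer: 1 n

Derivation:
Bit 0: prefix='1' (no match yet)
Bit 1: prefix='11' (no match yet)
Bit 2: prefix='111' -> emit 'n', reset
Bit 3: prefix='0' -> emit 'm', reset
Bit 4: prefix='1' (no match yet)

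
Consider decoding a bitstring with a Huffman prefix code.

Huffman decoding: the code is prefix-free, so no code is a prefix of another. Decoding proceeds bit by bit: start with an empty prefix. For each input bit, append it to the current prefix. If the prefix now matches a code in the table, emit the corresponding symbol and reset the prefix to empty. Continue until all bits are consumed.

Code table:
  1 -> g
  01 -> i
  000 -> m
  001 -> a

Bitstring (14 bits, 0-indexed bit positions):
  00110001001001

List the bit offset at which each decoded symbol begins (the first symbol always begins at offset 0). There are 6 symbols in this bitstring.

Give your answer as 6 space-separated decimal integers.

Bit 0: prefix='0' (no match yet)
Bit 1: prefix='00' (no match yet)
Bit 2: prefix='001' -> emit 'a', reset
Bit 3: prefix='1' -> emit 'g', reset
Bit 4: prefix='0' (no match yet)
Bit 5: prefix='00' (no match yet)
Bit 6: prefix='000' -> emit 'm', reset
Bit 7: prefix='1' -> emit 'g', reset
Bit 8: prefix='0' (no match yet)
Bit 9: prefix='00' (no match yet)
Bit 10: prefix='001' -> emit 'a', reset
Bit 11: prefix='0' (no match yet)
Bit 12: prefix='00' (no match yet)
Bit 13: prefix='001' -> emit 'a', reset

Answer: 0 3 4 7 8 11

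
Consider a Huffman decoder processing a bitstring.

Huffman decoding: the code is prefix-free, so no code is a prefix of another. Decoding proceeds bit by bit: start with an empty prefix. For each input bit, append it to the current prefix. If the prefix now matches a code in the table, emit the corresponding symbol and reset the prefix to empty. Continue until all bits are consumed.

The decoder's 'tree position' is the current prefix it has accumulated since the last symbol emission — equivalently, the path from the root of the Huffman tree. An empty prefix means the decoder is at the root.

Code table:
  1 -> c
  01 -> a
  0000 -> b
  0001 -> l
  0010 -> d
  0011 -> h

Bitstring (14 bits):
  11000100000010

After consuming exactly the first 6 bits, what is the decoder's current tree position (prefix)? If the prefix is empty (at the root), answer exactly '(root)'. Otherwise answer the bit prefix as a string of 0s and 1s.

Answer: (root)

Derivation:
Bit 0: prefix='1' -> emit 'c', reset
Bit 1: prefix='1' -> emit 'c', reset
Bit 2: prefix='0' (no match yet)
Bit 3: prefix='00' (no match yet)
Bit 4: prefix='000' (no match yet)
Bit 5: prefix='0001' -> emit 'l', reset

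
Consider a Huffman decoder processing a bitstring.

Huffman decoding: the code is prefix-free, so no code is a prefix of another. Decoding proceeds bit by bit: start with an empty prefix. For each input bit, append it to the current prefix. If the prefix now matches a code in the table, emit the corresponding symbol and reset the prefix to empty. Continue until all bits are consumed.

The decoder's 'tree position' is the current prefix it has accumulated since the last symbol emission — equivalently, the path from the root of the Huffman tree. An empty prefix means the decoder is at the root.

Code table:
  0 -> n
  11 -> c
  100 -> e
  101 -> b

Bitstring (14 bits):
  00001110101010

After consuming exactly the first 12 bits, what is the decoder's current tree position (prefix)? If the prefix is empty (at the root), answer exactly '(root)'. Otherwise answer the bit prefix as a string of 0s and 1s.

Bit 0: prefix='0' -> emit 'n', reset
Bit 1: prefix='0' -> emit 'n', reset
Bit 2: prefix='0' -> emit 'n', reset
Bit 3: prefix='0' -> emit 'n', reset
Bit 4: prefix='1' (no match yet)
Bit 5: prefix='11' -> emit 'c', reset
Bit 6: prefix='1' (no match yet)
Bit 7: prefix='10' (no match yet)
Bit 8: prefix='101' -> emit 'b', reset
Bit 9: prefix='0' -> emit 'n', reset
Bit 10: prefix='1' (no match yet)
Bit 11: prefix='10' (no match yet)

Answer: 10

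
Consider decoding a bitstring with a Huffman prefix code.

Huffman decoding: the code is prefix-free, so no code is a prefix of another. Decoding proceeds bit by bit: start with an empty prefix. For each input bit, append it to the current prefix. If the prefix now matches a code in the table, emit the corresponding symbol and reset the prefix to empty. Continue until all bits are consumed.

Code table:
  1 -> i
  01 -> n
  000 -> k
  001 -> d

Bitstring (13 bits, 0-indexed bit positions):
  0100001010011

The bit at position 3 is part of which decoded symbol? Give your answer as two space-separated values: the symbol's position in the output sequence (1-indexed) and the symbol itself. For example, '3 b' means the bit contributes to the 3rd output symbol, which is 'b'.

Bit 0: prefix='0' (no match yet)
Bit 1: prefix='01' -> emit 'n', reset
Bit 2: prefix='0' (no match yet)
Bit 3: prefix='00' (no match yet)
Bit 4: prefix='000' -> emit 'k', reset
Bit 5: prefix='0' (no match yet)
Bit 6: prefix='01' -> emit 'n', reset
Bit 7: prefix='0' (no match yet)

Answer: 2 k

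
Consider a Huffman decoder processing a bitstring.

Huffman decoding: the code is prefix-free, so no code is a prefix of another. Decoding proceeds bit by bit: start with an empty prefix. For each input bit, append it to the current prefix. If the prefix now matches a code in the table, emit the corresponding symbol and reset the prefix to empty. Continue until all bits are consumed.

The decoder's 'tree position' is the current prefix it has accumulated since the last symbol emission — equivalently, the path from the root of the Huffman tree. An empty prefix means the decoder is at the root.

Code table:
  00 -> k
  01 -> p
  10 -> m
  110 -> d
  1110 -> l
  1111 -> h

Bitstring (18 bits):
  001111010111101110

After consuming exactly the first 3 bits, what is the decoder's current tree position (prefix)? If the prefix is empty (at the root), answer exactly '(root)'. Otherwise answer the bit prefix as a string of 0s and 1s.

Answer: 1

Derivation:
Bit 0: prefix='0' (no match yet)
Bit 1: prefix='00' -> emit 'k', reset
Bit 2: prefix='1' (no match yet)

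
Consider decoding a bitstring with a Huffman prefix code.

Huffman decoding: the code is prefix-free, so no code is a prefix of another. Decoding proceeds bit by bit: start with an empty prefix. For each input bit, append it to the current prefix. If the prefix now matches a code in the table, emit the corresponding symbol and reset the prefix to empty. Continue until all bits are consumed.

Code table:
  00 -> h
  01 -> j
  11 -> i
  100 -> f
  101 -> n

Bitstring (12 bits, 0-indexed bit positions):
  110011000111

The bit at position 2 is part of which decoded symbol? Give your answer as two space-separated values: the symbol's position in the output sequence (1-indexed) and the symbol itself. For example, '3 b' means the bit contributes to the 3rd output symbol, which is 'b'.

Answer: 2 h

Derivation:
Bit 0: prefix='1' (no match yet)
Bit 1: prefix='11' -> emit 'i', reset
Bit 2: prefix='0' (no match yet)
Bit 3: prefix='00' -> emit 'h', reset
Bit 4: prefix='1' (no match yet)
Bit 5: prefix='11' -> emit 'i', reset
Bit 6: prefix='0' (no match yet)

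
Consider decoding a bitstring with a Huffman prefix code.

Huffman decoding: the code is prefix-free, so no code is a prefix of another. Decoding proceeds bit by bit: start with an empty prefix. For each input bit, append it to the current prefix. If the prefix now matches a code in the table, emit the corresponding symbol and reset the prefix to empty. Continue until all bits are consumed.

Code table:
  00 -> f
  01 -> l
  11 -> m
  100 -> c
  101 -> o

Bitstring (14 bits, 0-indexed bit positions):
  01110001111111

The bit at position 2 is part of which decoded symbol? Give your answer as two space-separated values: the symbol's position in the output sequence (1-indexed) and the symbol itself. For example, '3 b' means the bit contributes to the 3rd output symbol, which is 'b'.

Bit 0: prefix='0' (no match yet)
Bit 1: prefix='01' -> emit 'l', reset
Bit 2: prefix='1' (no match yet)
Bit 3: prefix='11' -> emit 'm', reset
Bit 4: prefix='0' (no match yet)
Bit 5: prefix='00' -> emit 'f', reset
Bit 6: prefix='0' (no match yet)

Answer: 2 m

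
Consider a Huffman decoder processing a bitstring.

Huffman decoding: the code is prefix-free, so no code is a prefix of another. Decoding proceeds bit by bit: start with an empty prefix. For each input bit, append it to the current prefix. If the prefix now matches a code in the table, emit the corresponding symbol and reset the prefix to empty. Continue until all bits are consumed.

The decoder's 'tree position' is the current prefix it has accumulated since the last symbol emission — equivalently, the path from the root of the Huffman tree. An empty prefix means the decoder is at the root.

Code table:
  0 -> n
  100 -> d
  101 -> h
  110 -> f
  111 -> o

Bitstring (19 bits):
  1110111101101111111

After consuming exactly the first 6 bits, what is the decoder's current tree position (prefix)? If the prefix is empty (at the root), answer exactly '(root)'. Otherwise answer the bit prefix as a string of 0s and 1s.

Answer: 11

Derivation:
Bit 0: prefix='1' (no match yet)
Bit 1: prefix='11' (no match yet)
Bit 2: prefix='111' -> emit 'o', reset
Bit 3: prefix='0' -> emit 'n', reset
Bit 4: prefix='1' (no match yet)
Bit 5: prefix='11' (no match yet)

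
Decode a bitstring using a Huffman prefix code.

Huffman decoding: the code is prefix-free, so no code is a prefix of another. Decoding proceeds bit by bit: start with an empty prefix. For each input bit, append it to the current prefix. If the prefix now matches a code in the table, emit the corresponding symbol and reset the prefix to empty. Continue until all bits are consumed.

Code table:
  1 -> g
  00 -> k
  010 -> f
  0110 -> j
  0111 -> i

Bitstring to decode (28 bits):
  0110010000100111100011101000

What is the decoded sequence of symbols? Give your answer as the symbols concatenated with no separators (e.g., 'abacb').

Bit 0: prefix='0' (no match yet)
Bit 1: prefix='01' (no match yet)
Bit 2: prefix='011' (no match yet)
Bit 3: prefix='0110' -> emit 'j', reset
Bit 4: prefix='0' (no match yet)
Bit 5: prefix='01' (no match yet)
Bit 6: prefix='010' -> emit 'f', reset
Bit 7: prefix='0' (no match yet)
Bit 8: prefix='00' -> emit 'k', reset
Bit 9: prefix='0' (no match yet)
Bit 10: prefix='01' (no match yet)
Bit 11: prefix='010' -> emit 'f', reset
Bit 12: prefix='0' (no match yet)
Bit 13: prefix='01' (no match yet)
Bit 14: prefix='011' (no match yet)
Bit 15: prefix='0111' -> emit 'i', reset
Bit 16: prefix='1' -> emit 'g', reset
Bit 17: prefix='0' (no match yet)
Bit 18: prefix='00' -> emit 'k', reset
Bit 19: prefix='0' (no match yet)
Bit 20: prefix='01' (no match yet)
Bit 21: prefix='011' (no match yet)
Bit 22: prefix='0111' -> emit 'i', reset
Bit 23: prefix='0' (no match yet)
Bit 24: prefix='01' (no match yet)
Bit 25: prefix='010' -> emit 'f', reset
Bit 26: prefix='0' (no match yet)
Bit 27: prefix='00' -> emit 'k', reset

Answer: jfkfigkifk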